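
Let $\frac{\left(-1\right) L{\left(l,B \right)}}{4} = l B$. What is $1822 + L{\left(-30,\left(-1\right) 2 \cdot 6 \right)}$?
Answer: $382$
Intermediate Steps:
$L{\left(l,B \right)} = - 4 B l$ ($L{\left(l,B \right)} = - 4 l B = - 4 B l$)
$1822 + L{\left(-30,\left(-1\right) 2 \cdot 6 \right)} = 1822 - 4 \left(-1\right) 2 \cdot 6 \left(-30\right) = 1822 - 4 \left(\left(-2\right) 6\right) \left(-30\right) = 1822 - \left(-48\right) \left(-30\right) = 1822 - 1440 = 382$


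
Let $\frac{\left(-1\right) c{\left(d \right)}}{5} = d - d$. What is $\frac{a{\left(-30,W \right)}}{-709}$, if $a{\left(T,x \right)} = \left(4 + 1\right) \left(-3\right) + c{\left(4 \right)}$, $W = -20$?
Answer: $\frac{15}{709} \approx 0.021157$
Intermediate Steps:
$c{\left(d \right)} = 0$ ($c{\left(d \right)} = - 5 \left(d - d\right) = \left(-5\right) 0 = 0$)
$a{\left(T,x \right)} = -15$ ($a{\left(T,x \right)} = \left(4 + 1\right) \left(-3\right) + 0 = 5 \left(-3\right) + 0 = -15 + 0 = -15$)
$\frac{a{\left(-30,W \right)}}{-709} = - \frac{15}{-709} = \left(-15\right) \left(- \frac{1}{709}\right) = \frac{15}{709}$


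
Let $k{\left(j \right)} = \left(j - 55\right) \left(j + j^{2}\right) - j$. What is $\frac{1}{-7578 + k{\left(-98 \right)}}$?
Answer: $- \frac{1}{1461898} \approx -6.8404 \cdot 10^{-7}$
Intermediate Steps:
$k{\left(j \right)} = - j + \left(-55 + j\right) \left(j + j^{2}\right)$ ($k{\left(j \right)} = \left(-55 + j\right) \left(j + j^{2}\right) - j = - j + \left(-55 + j\right) \left(j + j^{2}\right)$)
$\frac{1}{-7578 + k{\left(-98 \right)}} = \frac{1}{-7578 - 98 \left(-56 + \left(-98\right)^{2} - -5292\right)} = \frac{1}{-7578 - 98 \left(-56 + 9604 + 5292\right)} = \frac{1}{-7578 - 1454320} = \frac{1}{-1461898} = - \frac{1}{1461898}$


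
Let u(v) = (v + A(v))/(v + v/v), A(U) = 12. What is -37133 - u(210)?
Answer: -7835285/211 ≈ -37134.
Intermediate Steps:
u(v) = (12 + v)/(1 + v) (u(v) = (v + 12)/(v + v/v) = (12 + v)/(v + 1) = (12 + v)/(1 + v))
-37133 - u(210) = -37133 - (12 + 210)/(1 + 210) = -37133 - 222/211 = -7835285/211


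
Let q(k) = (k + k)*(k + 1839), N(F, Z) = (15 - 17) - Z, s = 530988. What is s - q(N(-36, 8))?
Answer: 567568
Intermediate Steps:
N(F, Z) = -2 - Z
q(k) = 2*k*(1839 + k) (q(k) = (2*k)*(1839 + k) = 2*k*(1839 + k))
s - q(N(-36, 8)) = 530988 - 2*(-2 - 1*8)*(1839 + (-2 - 1*8)) = 530988 - 2*(-2 - 8)*(1839 + (-2 - 8)) = 530988 - 2*(-10)*(1839 - 10) = 530988 - 2*(-10)*1829 = 530988 - 1*(-36580) = 530988 + 36580 = 567568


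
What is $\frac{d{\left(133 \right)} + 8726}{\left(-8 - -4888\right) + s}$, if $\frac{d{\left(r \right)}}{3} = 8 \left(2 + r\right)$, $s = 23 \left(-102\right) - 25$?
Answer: $\frac{62}{13} \approx 4.7692$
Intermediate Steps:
$s = -2371$ ($s = -2346 - 25 = -2371$)
$d{\left(r \right)} = 48 + 24 r$ ($d{\left(r \right)} = 3 \cdot 8 \left(2 + r\right) = 3 \left(16 + 8 r\right) = 48 + 24 r$)
$\frac{d{\left(133 \right)} + 8726}{\left(-8 - -4888\right) + s} = \frac{\left(48 + 24 \cdot 133\right) + 8726}{\left(-8 - -4888\right) - 2371} = \frac{\left(48 + 3192\right) + 8726}{\left(-8 + 4888\right) - 2371} = \frac{3240 + 8726}{4880 - 2371} = \frac{11966}{2509} = 11966 \cdot \frac{1}{2509} = \frac{62}{13}$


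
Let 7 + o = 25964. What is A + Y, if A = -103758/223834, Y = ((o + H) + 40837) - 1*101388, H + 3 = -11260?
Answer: -5132229748/111917 ≈ -45857.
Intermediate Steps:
H = -11263 (H = -3 - 11260 = -11263)
o = 25957 (o = -7 + 25964 = 25957)
Y = -45857 (Y = ((25957 - 11263) + 40837) - 1*101388 = (14694 + 40837) - 101388 = 55531 - 101388 = -45857)
A = -51879/111917 (A = -103758*1/223834 = -51879/111917 ≈ -0.46355)
A + Y = -51879/111917 - 45857 = -5132229748/111917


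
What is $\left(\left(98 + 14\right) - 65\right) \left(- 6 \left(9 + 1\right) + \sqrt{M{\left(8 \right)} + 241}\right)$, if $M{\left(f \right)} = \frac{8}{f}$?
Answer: $-2820 + 517 \sqrt{2} \approx -2088.9$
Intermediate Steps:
$\left(\left(98 + 14\right) - 65\right) \left(- 6 \left(9 + 1\right) + \sqrt{M{\left(8 \right)} + 241}\right) = \left(\left(98 + 14\right) - 65\right) \left(- 6 \left(9 + 1\right) + \sqrt{\frac{8}{8} + 241}\right) = \left(112 - 65\right) \left(\left(-6\right) 10 + \sqrt{8 \cdot \frac{1}{8} + 241}\right) = 47 \left(-60 + \sqrt{1 + 241}\right) = 47 \left(-60 + \sqrt{242}\right) = 47 \left(-60 + 11 \sqrt{2}\right) = -2820 + 517 \sqrt{2}$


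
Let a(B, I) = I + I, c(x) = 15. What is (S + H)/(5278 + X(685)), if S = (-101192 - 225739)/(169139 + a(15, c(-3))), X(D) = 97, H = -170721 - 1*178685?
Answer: -1074708919/16532425 ≈ -65.006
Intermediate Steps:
H = -349406 (H = -170721 - 178685 = -349406)
a(B, I) = 2*I
S = -29721/15379 (S = (-101192 - 225739)/(169139 + 2*15) = -326931/(169139 + 30) = -326931/169169 = -326931*1/169169 = -29721/15379 ≈ -1.9326)
(S + H)/(5278 + X(685)) = (-29721/15379 - 349406)/(5278 + 97) = -5373544595/15379/5375 = -5373544595/15379*1/5375 = -1074708919/16532425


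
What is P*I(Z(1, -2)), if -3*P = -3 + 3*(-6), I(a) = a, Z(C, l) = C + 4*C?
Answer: 35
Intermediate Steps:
Z(C, l) = 5*C
P = 7 (P = -(-3 + 3*(-6))/3 = -(-3 - 18)/3 = -⅓*(-21) = 7)
P*I(Z(1, -2)) = 7*(5*1) = 7*5 = 35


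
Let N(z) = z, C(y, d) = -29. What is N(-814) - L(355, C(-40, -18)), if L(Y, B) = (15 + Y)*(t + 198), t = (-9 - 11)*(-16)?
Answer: -192474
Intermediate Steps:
t = 320 (t = -20*(-16) = 320)
L(Y, B) = 7770 + 518*Y (L(Y, B) = (15 + Y)*(320 + 198) = (15 + Y)*518 = 7770 + 518*Y)
N(-814) - L(355, C(-40, -18)) = -814 - (7770 + 518*355) = -814 - (7770 + 183890) = -814 - 1*191660 = -814 - 191660 = -192474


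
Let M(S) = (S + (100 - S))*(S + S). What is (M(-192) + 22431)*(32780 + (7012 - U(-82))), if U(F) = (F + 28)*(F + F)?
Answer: -494016984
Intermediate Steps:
U(F) = 2*F*(28 + F) (U(F) = (28 + F)*(2*F) = 2*F*(28 + F))
M(S) = 200*S (M(S) = 100*(2*S) = 200*S)
(M(-192) + 22431)*(32780 + (7012 - U(-82))) = (200*(-192) + 22431)*(32780 + (7012 - 2*(-82)*(28 - 82))) = (-38400 + 22431)*(32780 + (7012 - 2*(-82)*(-54))) = -15969*(32780 + (7012 - 1*8856)) = -15969*(32780 + (7012 - 8856)) = -15969*(32780 - 1844) = -15969*30936 = -494016984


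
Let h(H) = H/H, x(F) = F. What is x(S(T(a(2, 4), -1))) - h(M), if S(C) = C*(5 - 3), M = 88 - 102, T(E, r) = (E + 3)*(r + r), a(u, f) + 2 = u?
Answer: -13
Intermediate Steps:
a(u, f) = -2 + u
T(E, r) = 2*r*(3 + E) (T(E, r) = (3 + E)*(2*r) = 2*r*(3 + E))
M = -14
S(C) = 2*C (S(C) = C*2 = 2*C)
h(H) = 1
x(S(T(a(2, 4), -1))) - h(M) = 2*(2*(-1)*(3 + (-2 + 2))) - 1*1 = 2*(2*(-1)*(3 + 0)) - 1 = 2*(2*(-1)*3) - 1 = 2*(-6) - 1 = -12 - 1 = -13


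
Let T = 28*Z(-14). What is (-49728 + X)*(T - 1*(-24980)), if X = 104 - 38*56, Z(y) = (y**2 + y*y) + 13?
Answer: -1879632640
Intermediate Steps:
Z(y) = 13 + 2*y**2 (Z(y) = (y**2 + y**2) + 13 = 2*y**2 + 13 = 13 + 2*y**2)
T = 11340 (T = 28*(13 + 2*(-14)**2) = 28*(13 + 2*196) = 28*(13 + 392) = 28*405 = 11340)
X = -2024 (X = 104 - 2128 = -2024)
(-49728 + X)*(T - 1*(-24980)) = (-49728 - 2024)*(11340 - 1*(-24980)) = -51752*(11340 + 24980) = -51752*36320 = -1879632640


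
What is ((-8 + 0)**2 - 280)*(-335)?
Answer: 72360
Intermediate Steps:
((-8 + 0)**2 - 280)*(-335) = ((-8)**2 - 280)*(-335) = (64 - 280)*(-335) = -216*(-335) = 72360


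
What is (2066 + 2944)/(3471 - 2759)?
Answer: 2505/356 ≈ 7.0365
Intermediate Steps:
(2066 + 2944)/(3471 - 2759) = 5010/712 = 5010*(1/712) = 2505/356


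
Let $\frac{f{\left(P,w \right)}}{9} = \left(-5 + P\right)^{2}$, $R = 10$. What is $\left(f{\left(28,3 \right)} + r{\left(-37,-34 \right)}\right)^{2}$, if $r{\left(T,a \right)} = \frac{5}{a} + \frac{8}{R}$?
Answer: $\frac{655259489361}{28900} \approx 2.2673 \cdot 10^{7}$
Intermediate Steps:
$f{\left(P,w \right)} = 9 \left(-5 + P\right)^{2}$
$r{\left(T,a \right)} = \frac{4}{5} + \frac{5}{a}$ ($r{\left(T,a \right)} = \frac{5}{a} + \frac{8}{10} = \frac{5}{a} + 8 \cdot \frac{1}{10} = \frac{5}{a} + \frac{4}{5} = \frac{4}{5} + \frac{5}{a}$)
$\left(f{\left(28,3 \right)} + r{\left(-37,-34 \right)}\right)^{2} = \left(9 \left(-5 + 28\right)^{2} + \left(\frac{4}{5} + \frac{5}{-34}\right)\right)^{2} = \left(9 \cdot 23^{2} + \left(\frac{4}{5} + 5 \left(- \frac{1}{34}\right)\right)\right)^{2} = \left(9 \cdot 529 + \left(\frac{4}{5} - \frac{5}{34}\right)\right)^{2} = \left(4761 + \frac{111}{170}\right)^{2} = \left(\frac{809481}{170}\right)^{2} = \frac{655259489361}{28900}$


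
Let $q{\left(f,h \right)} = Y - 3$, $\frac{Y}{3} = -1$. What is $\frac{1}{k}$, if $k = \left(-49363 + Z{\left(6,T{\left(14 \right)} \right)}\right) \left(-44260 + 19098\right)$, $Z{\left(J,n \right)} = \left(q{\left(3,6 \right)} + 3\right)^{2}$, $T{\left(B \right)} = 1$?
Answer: $\frac{1}{1241845348} \approx 8.0525 \cdot 10^{-10}$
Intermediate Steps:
$Y = -3$ ($Y = 3 \left(-1\right) = -3$)
$q{\left(f,h \right)} = -6$ ($q{\left(f,h \right)} = -3 - 3 = -6$)
$Z{\left(J,n \right)} = 9$ ($Z{\left(J,n \right)} = \left(-6 + 3\right)^{2} = \left(-3\right)^{2} = 9$)
$k = 1241845348$ ($k = \left(-49363 + 9\right) \left(-44260 + 19098\right) = \left(-49354\right) \left(-25162\right) = 1241845348$)
$\frac{1}{k} = \frac{1}{1241845348}$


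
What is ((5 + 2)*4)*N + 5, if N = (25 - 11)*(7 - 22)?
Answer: -5875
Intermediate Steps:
N = -210 (N = 14*(-15) = -210)
((5 + 2)*4)*N + 5 = ((5 + 2)*4)*(-210) + 5 = (7*4)*(-210) + 5 = 28*(-210) + 5 = -5880 + 5 = -5875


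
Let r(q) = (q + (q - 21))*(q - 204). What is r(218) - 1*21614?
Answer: -15804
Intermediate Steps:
r(q) = (-204 + q)*(-21 + 2*q) (r(q) = (q + (-21 + q))*(-204 + q) = (-21 + 2*q)*(-204 + q) = (-204 + q)*(-21 + 2*q))
r(218) - 1*21614 = (4284 - 429*218 + 2*218²) - 1*21614 = (4284 - 93522 + 2*47524) - 21614 = (4284 - 93522 + 95048) - 21614 = 5810 - 21614 = -15804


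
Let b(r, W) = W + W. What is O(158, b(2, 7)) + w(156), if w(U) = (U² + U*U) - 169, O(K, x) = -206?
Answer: 48297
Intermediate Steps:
b(r, W) = 2*W
w(U) = -169 + 2*U² (w(U) = (U² + U²) - 169 = 2*U² - 169 = -169 + 2*U²)
O(158, b(2, 7)) + w(156) = -206 + (-169 + 2*156²) = -206 + (-169 + 2*24336) = -206 + (-169 + 48672) = -206 + 48503 = 48297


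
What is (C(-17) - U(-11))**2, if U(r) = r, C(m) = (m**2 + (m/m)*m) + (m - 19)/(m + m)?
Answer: 23319241/289 ≈ 80689.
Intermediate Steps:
C(m) = m + m**2 + (-19 + m)/(2*m) (C(m) = (m**2 + 1*m) + (-19 + m)/((2*m)) = (m**2 + m) + (-19 + m)*(1/(2*m)) = (m + m**2) + (-19 + m)/(2*m) = m + m**2 + (-19 + m)/(2*m))
(C(-17) - U(-11))**2 = ((1/2 - 17 + (-17)**2 - 19/2/(-17)) - 1*(-11))**2 = ((1/2 - 17 + 289 - 19/2*(-1/17)) + 11)**2 = ((1/2 - 17 + 289 + 19/34) + 11)**2 = (4642/17 + 11)**2 = (4829/17)**2 = 23319241/289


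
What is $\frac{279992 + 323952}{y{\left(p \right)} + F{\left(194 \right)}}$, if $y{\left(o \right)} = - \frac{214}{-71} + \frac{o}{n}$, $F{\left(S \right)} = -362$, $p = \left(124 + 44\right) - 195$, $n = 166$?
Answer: $- \frac{7118083984}{4232925} \approx -1681.6$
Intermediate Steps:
$p = -27$ ($p = 168 - 195 = -27$)
$y{\left(o \right)} = \frac{214}{71} + \frac{o}{166}$ ($y{\left(o \right)} = - \frac{214}{-71} + \frac{o}{166} = \left(-214\right) \left(- \frac{1}{71}\right) + o \frac{1}{166} = \frac{214}{71} + \frac{o}{166}$)
$\frac{279992 + 323952}{y{\left(p \right)} + F{\left(194 \right)}} = \frac{279992 + 323952}{\left(\frac{214}{71} + \frac{1}{166} \left(-27\right)\right) - 362} = \frac{603944}{\left(\frac{214}{71} - \frac{27}{166}\right) - 362} = \frac{603944}{\frac{33607}{11786} - 362} = \frac{603944}{- \frac{4232925}{11786}} = 603944 \left(- \frac{11786}{4232925}\right) = - \frac{7118083984}{4232925}$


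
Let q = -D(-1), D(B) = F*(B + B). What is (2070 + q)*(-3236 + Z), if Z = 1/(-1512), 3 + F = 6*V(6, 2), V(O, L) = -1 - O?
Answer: -269105815/42 ≈ -6.4073e+6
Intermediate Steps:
F = -45 (F = -3 + 6*(-1 - 1*6) = -3 + 6*(-1 - 6) = -3 + 6*(-7) = -3 - 42 = -45)
D(B) = -90*B (D(B) = -45*(B + B) = -90*B)
Z = -1/1512 ≈ -0.00066138
q = -90 (q = -(-90)*(-1) = -1*90 = -90)
(2070 + q)*(-3236 + Z) = (2070 - 90)*(-3236 - 1/1512) = 1980*(-4892833/1512) = -269105815/42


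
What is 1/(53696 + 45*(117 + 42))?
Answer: 1/60851 ≈ 1.6434e-5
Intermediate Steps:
1/(53696 + 45*(117 + 42)) = 1/(53696 + 45*159) = 1/(53696 + 7155) = 1/60851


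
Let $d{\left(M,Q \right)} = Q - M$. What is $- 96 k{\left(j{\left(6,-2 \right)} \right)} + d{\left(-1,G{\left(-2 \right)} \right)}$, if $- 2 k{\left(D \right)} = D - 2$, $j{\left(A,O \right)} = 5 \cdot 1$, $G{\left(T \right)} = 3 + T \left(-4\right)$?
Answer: $156$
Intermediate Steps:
$G{\left(T \right)} = 3 - 4 T$
$j{\left(A,O \right)} = 5$
$k{\left(D \right)} = 1 - \frac{D}{2}$ ($k{\left(D \right)} = - \frac{D - 2}{2} = - \frac{-2 + D}{2} = 1 - \frac{D}{2}$)
$- 96 k{\left(j{\left(6,-2 \right)} \right)} + d{\left(-1,G{\left(-2 \right)} \right)} = - 96 \left(1 - \frac{5}{2}\right) + \left(\left(3 - -8\right) - -1\right) = - 96 \left(1 - \frac{5}{2}\right) + \left(\left(3 + 8\right) + 1\right) = \left(-96\right) \left(- \frac{3}{2}\right) + \left(11 + 1\right) = 144 + 12 = 156$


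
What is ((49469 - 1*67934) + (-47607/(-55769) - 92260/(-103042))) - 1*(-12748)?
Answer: -2345926540588/410467807 ≈ -5715.3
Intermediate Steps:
((49469 - 1*67934) + (-47607/(-55769) - 92260/(-103042))) - 1*(-12748) = ((49469 - 67934) + (-47607*(-1/55769) - 92260*(-1/103042))) + 12748 = (-18465 + (6801/7967 + 46130/51521)) + 12748 = (-18465 + 717912031/410467807) + 12748 = -7578570144224/410467807 + 12748 = -2345926540588/410467807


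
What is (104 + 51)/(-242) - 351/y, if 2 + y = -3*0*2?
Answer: 21158/121 ≈ 174.86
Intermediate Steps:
y = -2 (y = -2 - 3*0*2 = -2 + 0*2 = -2 + 0 = -2)
(104 + 51)/(-242) - 351/y = (104 + 51)/(-242) - 351/(-2) = 155*(-1/242) - 351*(-1/2) = -155/242 + 351/2 = 21158/121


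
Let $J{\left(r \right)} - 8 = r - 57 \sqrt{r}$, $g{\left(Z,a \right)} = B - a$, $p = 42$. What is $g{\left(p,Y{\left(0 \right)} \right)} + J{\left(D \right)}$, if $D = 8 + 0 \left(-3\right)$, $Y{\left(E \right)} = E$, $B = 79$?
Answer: $95 - 114 \sqrt{2} \approx -66.22$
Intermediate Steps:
$D = 8$ ($D = 8 + 0 = 8$)
$g{\left(Z,a \right)} = 79 - a$
$J{\left(r \right)} = 8 + r - 57 \sqrt{r}$ ($J{\left(r \right)} = 8 - \left(- r + 57 \sqrt{r}\right) = 8 + r - 57 \sqrt{r}$)
$g{\left(p,Y{\left(0 \right)} \right)} + J{\left(D \right)} = \left(79 - 0\right) + \left(8 + 8 - 57 \sqrt{8}\right) = \left(79 + 0\right) + \left(8 + 8 - 57 \cdot 2 \sqrt{2}\right) = 79 + \left(8 + 8 - 114 \sqrt{2}\right) = 79 + \left(16 - 114 \sqrt{2}\right) = 95 - 114 \sqrt{2}$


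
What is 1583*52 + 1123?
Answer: 83439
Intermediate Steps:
1583*52 + 1123 = 82316 + 1123 = 83439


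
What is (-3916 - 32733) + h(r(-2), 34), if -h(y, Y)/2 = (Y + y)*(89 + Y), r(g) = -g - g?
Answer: -45997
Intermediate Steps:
r(g) = -2*g
h(y, Y) = -2*(89 + Y)*(Y + y) (h(y, Y) = -2*(Y + y)*(89 + Y) = -2*(89 + Y)*(Y + y))
(-3916 - 32733) + h(r(-2), 34) = (-3916 - 32733) + (-178*34 - (-356)*(-2) - 2*34**2 - 2*34*(-2*(-2))) = -36649 + (-6052 - 178*4 - 2*1156 - 2*34*4) = -36649 + (-6052 - 712 - 2312 - 272) = -36649 - 9348 = -45997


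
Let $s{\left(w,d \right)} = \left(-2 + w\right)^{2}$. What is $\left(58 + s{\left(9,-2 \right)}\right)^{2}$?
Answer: $11449$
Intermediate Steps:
$\left(58 + s{\left(9,-2 \right)}\right)^{2} = \left(58 + \left(-2 + 9\right)^{2}\right)^{2} = \left(58 + 7^{2}\right)^{2} = \left(58 + 49\right)^{2} = 107^{2} = 11449$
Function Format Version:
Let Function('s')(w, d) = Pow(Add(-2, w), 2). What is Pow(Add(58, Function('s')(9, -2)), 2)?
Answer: 11449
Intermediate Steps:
Pow(Add(58, Function('s')(9, -2)), 2) = Pow(Add(58, Pow(Add(-2, 9), 2)), 2) = Pow(Add(58, Pow(7, 2)), 2) = Pow(Add(58, 49), 2) = Pow(107, 2) = 11449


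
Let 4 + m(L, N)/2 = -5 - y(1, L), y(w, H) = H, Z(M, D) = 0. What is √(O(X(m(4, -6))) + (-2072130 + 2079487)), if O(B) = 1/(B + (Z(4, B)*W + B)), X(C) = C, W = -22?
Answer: 9*√61399/26 ≈ 85.773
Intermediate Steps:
m(L, N) = -18 - 2*L (m(L, N) = -8 + 2*(-5 - L) = -8 + (-10 - 2*L) = -18 - 2*L)
O(B) = 1/(2*B) (O(B) = 1/(B + (0*(-22) + B)) = 1/(B + (0 + B)) = 1/(B + B) = 1/(2*B))
√(O(X(m(4, -6))) + (-2072130 + 2079487)) = √(1/(2*(-18 - 2*4)) + (-2072130 + 2079487)) = √(1/(2*(-18 - 8)) + 7357) = √((½)/(-26) + 7357) = √((½)*(-1/26) + 7357) = √(-1/52 + 7357) = √(382563/52) = 9*√61399/26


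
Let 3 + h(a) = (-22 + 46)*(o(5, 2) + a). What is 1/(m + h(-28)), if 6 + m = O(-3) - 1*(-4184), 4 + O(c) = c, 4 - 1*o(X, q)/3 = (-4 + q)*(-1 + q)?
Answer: 1/3928 ≈ 0.00025458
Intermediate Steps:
o(X, q) = 12 - 3*(-1 + q)*(-4 + q) (o(X, q) = 12 - 3*(-4 + q)*(-1 + q) = 12 - 3*(-1 + q)*(-4 + q))
O(c) = -4 + c
m = 4171 (m = -6 + ((-4 - 3) - 1*(-4184)) = -6 + (-7 + 4184) = -6 + 4177 = 4171)
h(a) = 429 + 24*a (h(a) = -3 + (-22 + 46)*(3*2*(5 - 1*2) + a) = -3 + 24*(3*2*(5 - 2) + a) = -3 + 24*(3*2*3 + a) = -3 + 24*(18 + a) = -3 + (432 + 24*a) = 429 + 24*a)
1/(m + h(-28)) = 1/(4171 + (429 + 24*(-28))) = 1/(4171 + (429 - 672)) = 1/(4171 - 243) = 1/3928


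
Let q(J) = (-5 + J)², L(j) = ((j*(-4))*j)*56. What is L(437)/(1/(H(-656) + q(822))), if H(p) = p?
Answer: -28525152583648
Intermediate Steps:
L(j) = -224*j² (L(j) = ((-4*j)*j)*56 = -4*j²*56 = -224*j²)
L(437)/(1/(H(-656) + q(822))) = (-224*437²)/(1/(-656 + (-5 + 822)²)) = (-224*190969)/(1/(-656 + 817²)) = -42777056/(1/(-656 + 667489)) = -42777056/(1/666833) = -42777056/1/666833 = -42777056*666833 = -28525152583648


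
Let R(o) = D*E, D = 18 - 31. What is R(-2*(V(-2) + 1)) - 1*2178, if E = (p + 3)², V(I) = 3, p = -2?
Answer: -2191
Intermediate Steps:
D = -13
E = 1 (E = (-2 + 3)² = 1² = 1)
R(o) = -13 (R(o) = -13*1 = -13)
R(-2*(V(-2) + 1)) - 1*2178 = -13 - 1*2178 = -13 - 2178 = -2191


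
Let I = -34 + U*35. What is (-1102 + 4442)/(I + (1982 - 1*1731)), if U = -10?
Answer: -3340/133 ≈ -25.113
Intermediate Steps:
I = -384 (I = -34 - 10*35 = -34 - 350 = -384)
(-1102 + 4442)/(I + (1982 - 1*1731)) = (-1102 + 4442)/(-384 + (1982 - 1*1731)) = 3340/(-384 + (1982 - 1731)) = 3340/(-384 + 251) = 3340/(-133) = 3340*(-1/133) = -3340/133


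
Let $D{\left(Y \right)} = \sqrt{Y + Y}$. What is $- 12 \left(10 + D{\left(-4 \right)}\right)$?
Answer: $-120 - 24 i \sqrt{2} \approx -120.0 - 33.941 i$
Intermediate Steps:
$D{\left(Y \right)} = \sqrt{2} \sqrt{Y}$ ($D{\left(Y \right)} = \sqrt{2 Y} = \sqrt{2} \sqrt{Y}$)
$- 12 \left(10 + D{\left(-4 \right)}\right) = - 12 \left(10 + \sqrt{2} \sqrt{-4}\right) = - 12 \left(10 + \sqrt{2} \cdot 2 i\right) = - 12 \left(10 + 2 i \sqrt{2}\right) = -120 - 24 i \sqrt{2}$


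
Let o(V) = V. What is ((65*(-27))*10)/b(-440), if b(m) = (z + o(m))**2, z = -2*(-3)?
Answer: -8775/94178 ≈ -0.093175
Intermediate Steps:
z = 6
b(m) = (6 + m)**2
((65*(-27))*10)/b(-440) = ((65*(-27))*10)/((6 - 440)**2) = (-1755*10)/((-434)**2) = -17550/188356 = -17550*1/188356 = -8775/94178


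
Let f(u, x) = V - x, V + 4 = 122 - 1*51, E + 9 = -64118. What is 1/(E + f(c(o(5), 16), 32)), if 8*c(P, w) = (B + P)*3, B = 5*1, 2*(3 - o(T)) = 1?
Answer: -1/64092 ≈ -1.5603e-5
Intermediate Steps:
o(T) = 5/2 (o(T) = 3 - ½*1 = 3 - ½ = 5/2)
E = -64127 (E = -9 - 64118 = -64127)
V = 67 (V = -4 + (122 - 1*51) = -4 + (122 - 51) = -4 + 71 = 67)
B = 5
c(P, w) = 15/8 + 3*P/8 (c(P, w) = ((5 + P)*3)/8 = (15 + 3*P)/8 = 15/8 + 3*P/8)
f(u, x) = 67 - x
1/(E + f(c(o(5), 16), 32)) = 1/(-64127 + (67 - 1*32)) = 1/(-64127 + (67 - 32)) = 1/(-64127 + 35) = 1/(-64092) = -1/64092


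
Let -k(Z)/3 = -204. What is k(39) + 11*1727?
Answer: 19609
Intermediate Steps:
k(Z) = 612 (k(Z) = -3*(-204) = 612)
k(39) + 11*1727 = 612 + 11*1727 = 612 + 18997 = 19609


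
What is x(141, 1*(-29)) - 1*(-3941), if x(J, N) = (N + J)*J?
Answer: 19733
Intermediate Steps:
x(J, N) = J*(J + N) (x(J, N) = (J + N)*J = J*(J + N))
x(141, 1*(-29)) - 1*(-3941) = 141*(141 + 1*(-29)) - 1*(-3941) = 141*(141 - 29) + 3941 = 141*112 + 3941 = 15792 + 3941 = 19733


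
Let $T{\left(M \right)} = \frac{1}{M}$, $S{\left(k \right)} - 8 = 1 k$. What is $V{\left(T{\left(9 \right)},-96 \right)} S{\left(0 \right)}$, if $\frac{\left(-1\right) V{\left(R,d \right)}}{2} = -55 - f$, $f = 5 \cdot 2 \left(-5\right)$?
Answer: $80$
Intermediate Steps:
$S{\left(k \right)} = 8 + k$ ($S{\left(k \right)} = 8 + 1 k = 8 + k$)
$f = -50$ ($f = 10 \left(-5\right) = -50$)
$V{\left(R,d \right)} = 10$ ($V{\left(R,d \right)} = - 2 \left(-55 - -50\right) = - 2 \left(-55 + 50\right) = \left(-2\right) \left(-5\right) = 10$)
$V{\left(T{\left(9 \right)},-96 \right)} S{\left(0 \right)} = 10 \left(8 + 0\right) = 10 \cdot 8 = 80$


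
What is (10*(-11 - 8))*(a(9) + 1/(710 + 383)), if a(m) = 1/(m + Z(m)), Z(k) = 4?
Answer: -210140/14209 ≈ -14.789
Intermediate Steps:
a(m) = 1/(4 + m) (a(m) = 1/(m + 4) = 1/(4 + m))
(10*(-11 - 8))*(a(9) + 1/(710 + 383)) = (10*(-11 - 8))*(1/(4 + 9) + 1/(710 + 383)) = (10*(-19))*(1/13 + 1/1093) = -190*(1/13 + 1/1093) = -190*1106/14209 = -210140/14209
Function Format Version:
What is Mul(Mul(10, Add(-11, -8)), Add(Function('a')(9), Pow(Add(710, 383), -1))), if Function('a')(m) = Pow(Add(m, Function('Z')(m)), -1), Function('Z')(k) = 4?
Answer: Rational(-210140, 14209) ≈ -14.789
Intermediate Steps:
Function('a')(m) = Pow(Add(4, m), -1) (Function('a')(m) = Pow(Add(m, 4), -1) = Pow(Add(4, m), -1))
Mul(Mul(10, Add(-11, -8)), Add(Function('a')(9), Pow(Add(710, 383), -1))) = Mul(Mul(10, Add(-11, -8)), Add(Pow(Add(4, 9), -1), Pow(Add(710, 383), -1))) = Mul(Mul(10, -19), Add(Pow(13, -1), Pow(1093, -1))) = Mul(-190, Add(Rational(1, 13), Rational(1, 1093))) = Mul(-190, Rational(1106, 14209)) = Rational(-210140, 14209)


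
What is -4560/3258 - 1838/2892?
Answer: -177553/87242 ≈ -2.0352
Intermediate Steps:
-4560/3258 - 1838/2892 = -4560*1/3258 - 1838*1/2892 = -760/543 - 919/1446 = -177553/87242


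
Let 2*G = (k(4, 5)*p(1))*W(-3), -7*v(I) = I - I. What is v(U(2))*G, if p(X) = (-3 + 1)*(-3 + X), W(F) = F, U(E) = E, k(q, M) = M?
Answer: 0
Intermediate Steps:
v(I) = 0 (v(I) = -(I - I)/7 = -⅐*0 = 0)
p(X) = 6 - 2*X (p(X) = -2*(-3 + X) = 6 - 2*X)
G = -30 (G = ((5*(6 - 2*1))*(-3))/2 = ((5*(6 - 2))*(-3))/2 = ((5*4)*(-3))/2 = (20*(-3))/2 = (½)*(-60) = -30)
v(U(2))*G = 0*(-30) = 0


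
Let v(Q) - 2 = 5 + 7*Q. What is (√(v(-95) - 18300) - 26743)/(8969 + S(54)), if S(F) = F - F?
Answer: -26743/8969 + I*√18958/8969 ≈ -2.9817 + 0.015352*I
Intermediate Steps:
v(Q) = 7 + 7*Q (v(Q) = 2 + (5 + 7*Q) = 7 + 7*Q)
S(F) = 0
(√(v(-95) - 18300) - 26743)/(8969 + S(54)) = (√((7 + 7*(-95)) - 18300) - 26743)/(8969 + 0) = (√((7 - 665) - 18300) - 26743)/8969 = (√(-658 - 18300) - 26743)*(1/8969) = (√(-18958) - 26743)*(1/8969) = (I*√18958 - 26743)*(1/8969) = (-26743 + I*√18958)*(1/8969) = -26743/8969 + I*√18958/8969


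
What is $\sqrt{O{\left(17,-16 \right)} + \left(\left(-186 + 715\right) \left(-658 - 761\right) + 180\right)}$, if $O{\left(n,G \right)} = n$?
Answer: $i \sqrt{750454} \approx 866.29 i$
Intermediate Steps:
$\sqrt{O{\left(17,-16 \right)} + \left(\left(-186 + 715\right) \left(-658 - 761\right) + 180\right)} = \sqrt{17 + \left(\left(-186 + 715\right) \left(-658 - 761\right) + 180\right)} = \sqrt{17 + \left(529 \left(-1419\right) + 180\right)} = \sqrt{17 + \left(-750651 + 180\right)} = \sqrt{17 - 750471} = \sqrt{-750454} = i \sqrt{750454}$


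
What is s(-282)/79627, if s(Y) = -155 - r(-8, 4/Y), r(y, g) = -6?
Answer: -149/79627 ≈ -0.0018712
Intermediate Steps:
s(Y) = -149 (s(Y) = -155 - 1*(-6) = -155 + 6 = -149)
s(-282)/79627 = -149/79627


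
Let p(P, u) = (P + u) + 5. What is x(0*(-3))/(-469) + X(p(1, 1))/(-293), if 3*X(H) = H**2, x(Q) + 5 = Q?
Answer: -18586/412251 ≈ -0.045084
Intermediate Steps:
p(P, u) = 5 + P + u
x(Q) = -5 + Q
X(H) = H**2/3
x(0*(-3))/(-469) + X(p(1, 1))/(-293) = (-5 + 0*(-3))/(-469) + ((5 + 1 + 1)**2/3)/(-293) = (-5 + 0)*(-1/469) + ((1/3)*7**2)*(-1/293) = -5*(-1/469) + ((1/3)*49)*(-1/293) = 5/469 + (49/3)*(-1/293) = 5/469 - 49/879 = -18586/412251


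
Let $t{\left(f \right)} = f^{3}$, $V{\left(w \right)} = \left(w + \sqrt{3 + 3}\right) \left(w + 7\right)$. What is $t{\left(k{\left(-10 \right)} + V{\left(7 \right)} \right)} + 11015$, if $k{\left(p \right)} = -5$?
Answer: $1143476 + 379722 \sqrt{6} \approx 2.0736 \cdot 10^{6}$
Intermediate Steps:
$V{\left(w \right)} = \left(7 + w\right) \left(w + \sqrt{6}\right)$ ($V{\left(w \right)} = \left(w + \sqrt{6}\right) \left(7 + w\right) = \left(7 + w\right) \left(w + \sqrt{6}\right)$)
$t{\left(k{\left(-10 \right)} + V{\left(7 \right)} \right)} + 11015 = \left(-5 + \left(7^{2} + 7 \cdot 7 + 7 \sqrt{6} + 7 \sqrt{6}\right)\right)^{3} + 11015 = \left(-5 + \left(49 + 49 + 7 \sqrt{6} + 7 \sqrt{6}\right)\right)^{3} + 11015 = \left(-5 + \left(98 + 14 \sqrt{6}\right)\right)^{3} + 11015 = \left(93 + 14 \sqrt{6}\right)^{3} + 11015 = 11015 + \left(93 + 14 \sqrt{6}\right)^{3}$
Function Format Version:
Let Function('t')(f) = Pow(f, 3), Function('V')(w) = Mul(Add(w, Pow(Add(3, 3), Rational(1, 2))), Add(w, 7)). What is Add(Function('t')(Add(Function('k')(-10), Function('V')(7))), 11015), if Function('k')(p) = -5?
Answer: Add(1143476, Mul(379722, Pow(6, Rational(1, 2)))) ≈ 2.0736e+6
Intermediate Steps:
Function('V')(w) = Mul(Add(7, w), Add(w, Pow(6, Rational(1, 2)))) (Function('V')(w) = Mul(Add(w, Pow(6, Rational(1, 2))), Add(7, w)) = Mul(Add(7, w), Add(w, Pow(6, Rational(1, 2)))))
Add(Function('t')(Add(Function('k')(-10), Function('V')(7))), 11015) = Add(Pow(Add(-5, Add(Pow(7, 2), Mul(7, 7), Mul(7, Pow(6, Rational(1, 2))), Mul(7, Pow(6, Rational(1, 2))))), 3), 11015) = Add(Pow(Add(-5, Add(49, 49, Mul(7, Pow(6, Rational(1, 2))), Mul(7, Pow(6, Rational(1, 2))))), 3), 11015) = Add(Pow(Add(-5, Add(98, Mul(14, Pow(6, Rational(1, 2))))), 3), 11015) = Add(Pow(Add(93, Mul(14, Pow(6, Rational(1, 2)))), 3), 11015) = Add(11015, Pow(Add(93, Mul(14, Pow(6, Rational(1, 2)))), 3))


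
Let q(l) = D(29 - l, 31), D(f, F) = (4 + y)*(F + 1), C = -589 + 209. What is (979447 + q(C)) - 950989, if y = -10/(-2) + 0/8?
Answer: 28746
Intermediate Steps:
C = -380
y = 5 (y = -10*(-½) + 0*(⅛) = 5 + 0 = 5)
D(f, F) = 9 + 9*F (D(f, F) = (4 + 5)*(F + 1) = 9*(1 + F) = 9 + 9*F)
q(l) = 288 (q(l) = 9 + 9*31 = 9 + 279 = 288)
(979447 + q(C)) - 950989 = (979447 + 288) - 950989 = 979735 - 950989 = 28746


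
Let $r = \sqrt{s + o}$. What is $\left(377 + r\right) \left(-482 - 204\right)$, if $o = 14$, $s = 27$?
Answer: $-258622 - 686 \sqrt{41} \approx -2.6301 \cdot 10^{5}$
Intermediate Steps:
$r = \sqrt{41}$ ($r = \sqrt{27 + 14} = \sqrt{41} \approx 6.4031$)
$\left(377 + r\right) \left(-482 - 204\right) = \left(377 + \sqrt{41}\right) \left(-482 - 204\right) = \left(377 + \sqrt{41}\right) \left(-686\right) = -258622 - 686 \sqrt{41}$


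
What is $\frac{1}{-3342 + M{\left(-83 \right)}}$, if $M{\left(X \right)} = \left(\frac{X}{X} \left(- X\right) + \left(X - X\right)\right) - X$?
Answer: $- \frac{1}{3176} \approx -0.00031486$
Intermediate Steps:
$M{\left(X \right)} = - 2 X$ ($M{\left(X \right)} = \left(1 \left(- X\right) + 0\right) - X = \left(- X + 0\right) - X = - X - X = - 2 X$)
$\frac{1}{-3342 + M{\left(-83 \right)}} = \frac{1}{-3342 - -166} = \frac{1}{-3342 + 166} = \frac{1}{-3176} = - \frac{1}{3176}$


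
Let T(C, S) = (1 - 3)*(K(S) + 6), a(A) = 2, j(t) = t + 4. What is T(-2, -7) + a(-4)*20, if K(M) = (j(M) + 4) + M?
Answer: 40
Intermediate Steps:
j(t) = 4 + t
K(M) = 8 + 2*M (K(M) = ((4 + M) + 4) + M = (8 + M) + M = 8 + 2*M)
T(C, S) = -28 - 4*S (T(C, S) = (1 - 3)*((8 + 2*S) + 6) = -2*(14 + 2*S) = -28 - 4*S)
T(-2, -7) + a(-4)*20 = (-28 - 4*(-7)) + 2*20 = (-28 + 28) + 40 = 0 + 40 = 40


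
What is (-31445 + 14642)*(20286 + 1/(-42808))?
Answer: -14591777070861/42808 ≈ -3.4087e+8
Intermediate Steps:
(-31445 + 14642)*(20286 + 1/(-42808)) = -16803*(20286 - 1/42808) = -16803*868403087/42808 = -14591777070861/42808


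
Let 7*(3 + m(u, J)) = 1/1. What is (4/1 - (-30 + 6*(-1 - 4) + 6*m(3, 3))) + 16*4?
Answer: 1016/7 ≈ 145.14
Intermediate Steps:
m(u, J) = -20/7 (m(u, J) = -3 + (1/7)/1 = -3 + (1/7)*1 = -3 + 1/7 = -20/7)
(4/1 - (-30 + 6*(-1 - 4) + 6*m(3, 3))) + 16*4 = (4/1 - (-330/7 + 6*(-1 - 4))) + 16*4 = (4*1 - 6/(1/((-5 - 5) - 20/7))) + 64 = (4 - 6/(1/(-10 - 20/7))) + 64 = (4 - 6/(1/(-90/7))) + 64 = (4 - 6/(-7/90)) + 64 = (4 - 6*(-90/7)) + 64 = (4 + 540/7) + 64 = 568/7 + 64 = 1016/7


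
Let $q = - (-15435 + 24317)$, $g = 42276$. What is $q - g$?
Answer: $-51158$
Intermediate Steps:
$q = -8882$ ($q = \left(-1\right) 8882 = -8882$)
$q - g = -8882 - 42276 = -51158$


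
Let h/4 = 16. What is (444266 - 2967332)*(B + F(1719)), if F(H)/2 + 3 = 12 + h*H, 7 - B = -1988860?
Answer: -5573243379522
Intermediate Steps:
h = 64 (h = 4*16 = 64)
B = 1988867 (B = 7 - 1*(-1988860) = 7 + 1988860 = 1988867)
F(H) = 18 + 128*H (F(H) = -6 + 2*(12 + 64*H) = -6 + (24 + 128*H) = 18 + 128*H)
(444266 - 2967332)*(B + F(1719)) = (444266 - 2967332)*(1988867 + (18 + 128*1719)) = -2523066*(1988867 + (18 + 220032)) = -2523066*(1988867 + 220050) = -2523066*2208917 = -5573243379522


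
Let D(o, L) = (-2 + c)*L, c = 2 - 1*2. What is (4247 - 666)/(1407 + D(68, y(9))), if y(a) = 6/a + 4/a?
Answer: 32229/12643 ≈ 2.5492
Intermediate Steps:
c = 0 (c = 2 - 2 = 0)
y(a) = 10/a
D(o, L) = -2*L (D(o, L) = (-2 + 0)*L = -2*L)
(4247 - 666)/(1407 + D(68, y(9))) = (4247 - 666)/(1407 - 20/9) = 3581/(1407 - 20/9) = 3581/(12643/9) = 3581*(9/12643) = 32229/12643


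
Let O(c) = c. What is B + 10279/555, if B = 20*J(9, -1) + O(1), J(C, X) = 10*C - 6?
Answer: 943234/555 ≈ 1699.5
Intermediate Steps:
J(C, X) = -6 + 10*C
B = 1681 (B = 20*(-6 + 10*9) + 1 = 20*(-6 + 90) + 1 = 20*84 + 1 = 1680 + 1 = 1681)
B + 10279/555 = 1681 + 10279/555 = 943234/555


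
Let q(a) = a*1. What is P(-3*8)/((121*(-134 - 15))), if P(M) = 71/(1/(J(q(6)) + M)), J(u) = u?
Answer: 1278/18029 ≈ 0.070886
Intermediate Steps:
q(a) = a
P(M) = 426 + 71*M (P(M) = 71/(1/(6 + M)) = 71*(6 + M) = 426 + 71*M)
P(-3*8)/((121*(-134 - 15))) = (426 + 71*(-3*8))/((121*(-134 - 15))) = (426 + 71*(-24))/((121*(-149))) = (426 - 1704)/(-18029) = -1278*(-1/18029) = 1278/18029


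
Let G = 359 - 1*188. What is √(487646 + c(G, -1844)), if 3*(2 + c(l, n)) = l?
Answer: 27*√669 ≈ 698.36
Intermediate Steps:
G = 171 (G = 359 - 188 = 171)
c(l, n) = -2 + l/3
√(487646 + c(G, -1844)) = √(487646 + (-2 + (⅓)*171)) = √(487646 + (-2 + 57)) = √(487646 + 55) = √487701 = 27*√669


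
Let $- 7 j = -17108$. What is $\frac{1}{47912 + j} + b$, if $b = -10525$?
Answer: $- \frac{529996899}{50356} \approx -10525.0$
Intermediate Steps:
$j = 2444$ ($j = \left(- \frac{1}{7}\right) \left(-17108\right) = 2444$)
$\frac{1}{47912 + j} + b = \frac{1}{47912 + 2444} - 10525 = \frac{1}{50356} - 10525 = - \frac{529996899}{50356}$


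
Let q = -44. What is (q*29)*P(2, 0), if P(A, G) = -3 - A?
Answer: 6380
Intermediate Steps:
(q*29)*P(2, 0) = (-44*29)*(-3 - 1*2) = -1276*(-3 - 2) = -1276*(-5) = 6380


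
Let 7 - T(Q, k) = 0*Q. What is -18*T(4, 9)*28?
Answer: -3528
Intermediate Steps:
T(Q, k) = 7 (T(Q, k) = 7 - 0*Q = 7 - 1*0 = 7 + 0 = 7)
-18*T(4, 9)*28 = -18*7*28 = -126*28 = -3528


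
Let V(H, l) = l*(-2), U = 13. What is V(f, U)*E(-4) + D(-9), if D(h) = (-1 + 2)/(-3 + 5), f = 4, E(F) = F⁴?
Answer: -13311/2 ≈ -6655.5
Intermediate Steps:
D(h) = ½ (D(h) = 1/2 = 1*(½) = ½)
V(H, l) = -2*l
V(f, U)*E(-4) + D(-9) = -2*13*(-4)⁴ + ½ = -26*256 + ½ = -6656 + ½ = -13311/2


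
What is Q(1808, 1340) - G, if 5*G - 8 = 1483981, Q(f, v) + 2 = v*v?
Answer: 7494001/5 ≈ 1.4988e+6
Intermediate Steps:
Q(f, v) = -2 + v² (Q(f, v) = -2 + v*v = -2 + v²)
G = 1483989/5 (G = 8/5 + (⅕)*1483981 = 8/5 + 1483981/5 = 1483989/5 ≈ 2.9680e+5)
Q(1808, 1340) - G = (-2 + 1340²) - 1*1483989/5 = (-2 + 1795600) - 1483989/5 = 1795598 - 1483989/5 = 7494001/5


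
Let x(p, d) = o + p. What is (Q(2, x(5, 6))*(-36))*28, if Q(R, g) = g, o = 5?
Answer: -10080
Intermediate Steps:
x(p, d) = 5 + p
(Q(2, x(5, 6))*(-36))*28 = ((5 + 5)*(-36))*28 = (10*(-36))*28 = -360*28 = -10080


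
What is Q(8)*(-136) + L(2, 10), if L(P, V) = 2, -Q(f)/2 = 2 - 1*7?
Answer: -1358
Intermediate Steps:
Q(f) = 10 (Q(f) = -2*(2 - 1*7) = -2*(2 - 7) = -2*(-5) = 10)
Q(8)*(-136) + L(2, 10) = 10*(-136) + 2 = -1360 + 2 = -1358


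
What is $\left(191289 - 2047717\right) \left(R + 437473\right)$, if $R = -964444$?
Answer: $978283719588$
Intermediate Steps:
$\left(191289 - 2047717\right) \left(R + 437473\right) = \left(191289 - 2047717\right) \left(-964444 + 437473\right) = \left(-1856428\right) \left(-526971\right) = 978283719588$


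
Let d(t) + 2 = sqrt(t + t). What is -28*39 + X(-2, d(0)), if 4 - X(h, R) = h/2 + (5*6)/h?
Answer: -1072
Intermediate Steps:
d(t) = -2 + sqrt(2)*sqrt(t) (d(t) = -2 + sqrt(t + t) = -2 + sqrt(2*t) = -2 + sqrt(2)*sqrt(t))
X(h, R) = 4 - 30/h - h/2 (X(h, R) = 4 - (h/2 + (5*6)/h) = 4 - (h*(1/2) + 30/h) = 4 - (h/2 + 30/h) = 4 + (-30/h - h/2) = 4 - 30/h - h/2)
-28*39 + X(-2, d(0)) = -28*39 + (4 - 30/(-2) - 1/2*(-2)) = -1092 + (4 - 30*(-1/2) + 1) = -1092 + (4 + 15 + 1) = -1092 + 20 = -1072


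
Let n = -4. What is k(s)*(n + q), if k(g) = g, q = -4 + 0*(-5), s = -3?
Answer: 24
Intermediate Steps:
q = -4 (q = -4 + 0 = -4)
k(s)*(n + q) = -3*(-4 - 4) = -3*(-8) = 24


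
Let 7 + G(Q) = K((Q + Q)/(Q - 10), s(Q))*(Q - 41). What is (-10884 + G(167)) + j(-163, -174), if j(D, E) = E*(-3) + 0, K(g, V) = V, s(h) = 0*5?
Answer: -10369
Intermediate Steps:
s(h) = 0
G(Q) = -7 (G(Q) = -7 + 0*(Q - 41) = -7 + 0*(-41 + Q) = -7 + 0 = -7)
j(D, E) = -3*E (j(D, E) = -3*E + 0 = -3*E)
(-10884 + G(167)) + j(-163, -174) = (-10884 - 7) - 3*(-174) = -10891 + 522 = -10369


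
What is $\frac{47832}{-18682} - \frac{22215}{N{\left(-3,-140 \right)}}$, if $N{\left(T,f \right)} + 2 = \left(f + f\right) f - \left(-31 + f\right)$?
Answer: $- \frac{383019773}{122581943} \approx -3.1246$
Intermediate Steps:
$N{\left(T,f \right)} = 29 - f + 2 f^{2}$ ($N{\left(T,f \right)} = -2 - \left(-31 + f - \left(f + f\right) f\right) = -2 - \left(-31 + f - 2 f f\right) = -2 - \left(-31 + f - 2 f^{2}\right) = -2 + \left(31 - f + 2 f^{2}\right) = 29 - f + 2 f^{2}$)
$\frac{47832}{-18682} - \frac{22215}{N{\left(-3,-140 \right)}} = \frac{47832}{-18682} - \frac{22215}{29 - -140 + 2 \left(-140\right)^{2}} = 47832 \left(- \frac{1}{18682}\right) - \frac{22215}{29 + 140 + 2 \cdot 19600} = - \frac{23916}{9341} - \frac{22215}{29 + 140 + 39200} = - \frac{23916}{9341} - \frac{22215}{39369} = - \frac{23916}{9341} - \frac{7405}{13123} = - \frac{383019773}{122581943}$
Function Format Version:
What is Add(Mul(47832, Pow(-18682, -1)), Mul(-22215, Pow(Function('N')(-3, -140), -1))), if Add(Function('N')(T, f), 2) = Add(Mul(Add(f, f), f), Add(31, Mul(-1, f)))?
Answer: Rational(-383019773, 122581943) ≈ -3.1246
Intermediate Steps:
Function('N')(T, f) = Add(29, Mul(-1, f), Mul(2, Pow(f, 2))) (Function('N')(T, f) = Add(-2, Add(Mul(Add(f, f), f), Add(31, Mul(-1, f)))) = Add(-2, Add(Mul(Mul(2, f), f), Add(31, Mul(-1, f)))) = Add(-2, Add(Mul(2, Pow(f, 2)), Add(31, Mul(-1, f)))) = Add(-2, Add(31, Mul(-1, f), Mul(2, Pow(f, 2)))) = Add(29, Mul(-1, f), Mul(2, Pow(f, 2))))
Add(Mul(47832, Pow(-18682, -1)), Mul(-22215, Pow(Function('N')(-3, -140), -1))) = Add(Mul(47832, Pow(-18682, -1)), Mul(-22215, Pow(Add(29, Mul(-1, -140), Mul(2, Pow(-140, 2))), -1))) = Add(Mul(47832, Rational(-1, 18682)), Mul(-22215, Pow(Add(29, 140, Mul(2, 19600)), -1))) = Add(Rational(-23916, 9341), Mul(-22215, Pow(Add(29, 140, 39200), -1))) = Add(Rational(-23916, 9341), Mul(-22215, Pow(39369, -1))) = Add(Rational(-23916, 9341), Mul(-22215, Rational(1, 39369))) = Add(Rational(-23916, 9341), Rational(-7405, 13123)) = Rational(-383019773, 122581943)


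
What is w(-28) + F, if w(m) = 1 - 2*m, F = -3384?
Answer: -3327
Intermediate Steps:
w(-28) + F = (1 - 2*(-28)) - 3384 = (1 + 56) - 3384 = 57 - 3384 = -3327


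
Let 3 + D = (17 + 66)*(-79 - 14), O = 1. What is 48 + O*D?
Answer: -7674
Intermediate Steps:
D = -7722 (D = -3 + (17 + 66)*(-79 - 14) = -3 + 83*(-93) = -3 - 7719 = -7722)
48 + O*D = 48 + 1*(-7722) = 48 - 7722 = -7674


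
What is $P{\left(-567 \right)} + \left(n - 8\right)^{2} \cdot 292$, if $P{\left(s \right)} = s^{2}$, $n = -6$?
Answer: $378721$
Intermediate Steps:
$P{\left(-567 \right)} + \left(n - 8\right)^{2} \cdot 292 = \left(-567\right)^{2} + \left(-6 - 8\right)^{2} \cdot 292 = 321489 + \left(-14\right)^{2} \cdot 292 = 321489 + 196 \cdot 292 = 321489 + 57232 = 378721$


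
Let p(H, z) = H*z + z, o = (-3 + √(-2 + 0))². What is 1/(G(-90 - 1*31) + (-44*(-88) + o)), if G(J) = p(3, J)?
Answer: I/(6*√2 + 3395*I) ≈ 0.00029455 + 7.3618e-7*I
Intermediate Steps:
o = (-3 + I*√2)² (o = (-3 + √(-2))² = (-3 + I*√2)² ≈ 7.0 - 8.4853*I)
p(H, z) = z + H*z
G(J) = 4*J (G(J) = J*(1 + 3) = J*4 = 4*J)
1/(G(-90 - 1*31) + (-44*(-88) + o)) = 1/(4*(-90 - 1*31) + (-44*(-88) + (3 - I*√2)²)) = 1/(4*(-90 - 31) + (3872 + (3 - I*√2)²)) = 1/(4*(-121) + (3872 + (3 - I*√2)²)) = 1/(-484 + (3872 + (3 - I*√2)²)) = 1/(3388 + (3 - I*√2)²)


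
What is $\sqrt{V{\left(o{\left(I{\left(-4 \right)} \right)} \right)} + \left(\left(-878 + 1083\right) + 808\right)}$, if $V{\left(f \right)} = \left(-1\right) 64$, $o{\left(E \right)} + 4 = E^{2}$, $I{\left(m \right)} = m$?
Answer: $\sqrt{949} \approx 30.806$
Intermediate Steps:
$o{\left(E \right)} = -4 + E^{2}$
$V{\left(f \right)} = -64$
$\sqrt{V{\left(o{\left(I{\left(-4 \right)} \right)} \right)} + \left(\left(-878 + 1083\right) + 808\right)} = \sqrt{-64 + \left(\left(-878 + 1083\right) + 808\right)} = \sqrt{-64 + \left(205 + 808\right)} = \sqrt{-64 + 1013} = \sqrt{949}$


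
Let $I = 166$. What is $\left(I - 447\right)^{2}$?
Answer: $78961$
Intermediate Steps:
$\left(I - 447\right)^{2} = \left(166 - 447\right)^{2} = \left(-281\right)^{2} = 78961$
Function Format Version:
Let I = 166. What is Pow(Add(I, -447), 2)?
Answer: 78961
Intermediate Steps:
Pow(Add(I, -447), 2) = Pow(Add(166, -447), 2) = Pow(-281, 2) = 78961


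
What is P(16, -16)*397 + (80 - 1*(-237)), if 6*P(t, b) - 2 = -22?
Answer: -3019/3 ≈ -1006.3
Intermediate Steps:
P(t, b) = -10/3 (P(t, b) = ⅓ + (⅙)*(-22) = ⅓ - 11/3 = -10/3)
P(16, -16)*397 + (80 - 1*(-237)) = -10/3*397 + (80 - 1*(-237)) = -3970/3 + (80 + 237) = -3970/3 + 317 = -3019/3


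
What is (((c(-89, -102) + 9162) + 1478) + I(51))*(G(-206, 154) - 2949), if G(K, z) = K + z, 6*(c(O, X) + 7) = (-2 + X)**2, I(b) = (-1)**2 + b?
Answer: -112426463/3 ≈ -3.7475e+7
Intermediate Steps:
I(b) = 1 + b
c(O, X) = -7 + (-2 + X)**2/6
(((c(-89, -102) + 9162) + 1478) + I(51))*(G(-206, 154) - 2949) = ((((-7 + (-2 - 102)**2/6) + 9162) + 1478) + (1 + 51))*((-206 + 154) - 2949) = ((((-7 + (1/6)*(-104)**2) + 9162) + 1478) + 52)*(-52 - 2949) = ((((-7 + (1/6)*10816) + 9162) + 1478) + 52)*(-3001) = ((((-7 + 5408/3) + 9162) + 1478) + 52)*(-3001) = (((5387/3 + 9162) + 1478) + 52)*(-3001) = ((32873/3 + 1478) + 52)*(-3001) = (37307/3 + 52)*(-3001) = (37463/3)*(-3001) = -112426463/3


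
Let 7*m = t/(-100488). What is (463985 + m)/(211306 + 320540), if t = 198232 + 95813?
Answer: 12087932545/13855888368 ≈ 0.87240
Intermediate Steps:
t = 294045
m = -98015/234472 (m = (294045/(-100488))/7 = (294045*(-1/100488))/7 = (1/7)*(-98015/33496) = -98015/234472 ≈ -0.41802)
(463985 + m)/(211306 + 320540) = (463985 - 98015/234472)/(211306 + 320540) = (108791392905/234472)/531846 = (108791392905/234472)*(1/531846) = 12087932545/13855888368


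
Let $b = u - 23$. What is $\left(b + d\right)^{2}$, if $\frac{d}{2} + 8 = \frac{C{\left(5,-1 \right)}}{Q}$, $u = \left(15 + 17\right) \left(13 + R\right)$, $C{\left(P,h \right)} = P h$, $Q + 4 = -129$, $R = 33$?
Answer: $\frac{36327978801}{17689} \approx 2.0537 \cdot 10^{6}$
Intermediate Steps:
$Q = -133$ ($Q = -4 - 129 = -133$)
$u = 1472$ ($u = \left(15 + 17\right) \left(13 + 33\right) = 32 \cdot 46 = 1472$)
$b = 1449$ ($b = 1472 - 23 = 1449$)
$d = - \frac{2118}{133}$ ($d = -16 + 2 \frac{5 \left(-1\right)}{-133} = -16 + 2 \left(\left(-5\right) \left(- \frac{1}{133}\right)\right) = -16 + 2 \cdot \frac{5}{133} = -16 + \frac{10}{133} = - \frac{2118}{133} \approx -15.925$)
$\left(b + d\right)^{2} = \left(1449 - \frac{2118}{133}\right)^{2} = \left(\frac{190599}{133}\right)^{2} = \frac{36327978801}{17689}$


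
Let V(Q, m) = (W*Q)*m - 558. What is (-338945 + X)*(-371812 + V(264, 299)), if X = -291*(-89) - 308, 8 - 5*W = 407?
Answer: 10452647771156/5 ≈ 2.0905e+12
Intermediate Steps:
W = -399/5 (W = 8/5 - ⅕*407 = 8/5 - 407/5 = -399/5 ≈ -79.800)
V(Q, m) = -558 - 399*Q*m/5 (V(Q, m) = (-399*Q/5)*m - 558 = -399*Q*m/5 - 558 = -558 - 399*Q*m/5)
X = 25591 (X = 25899 - 308 = 25591)
(-338945 + X)*(-371812 + V(264, 299)) = (-338945 + 25591)*(-371812 + (-558 - 399/5*264*299)) = -313354*(-371812 + (-558 - 31495464/5)) = -313354*(-371812 - 31498254/5) = -313354*(-33357314/5) = 10452647771156/5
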